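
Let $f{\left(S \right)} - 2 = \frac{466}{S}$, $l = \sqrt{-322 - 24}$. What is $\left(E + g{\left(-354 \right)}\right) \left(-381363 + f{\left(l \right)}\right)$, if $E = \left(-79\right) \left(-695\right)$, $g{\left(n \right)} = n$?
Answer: $-20803623911 - \frac{12710383 i \sqrt{346}}{173} \approx -2.0804 \cdot 10^{10} - 1.3666 \cdot 10^{6} i$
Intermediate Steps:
$E = 54905$
$l = i \sqrt{346}$ ($l = \sqrt{-346} = i \sqrt{346} \approx 18.601 i$)
$f{\left(S \right)} = 2 + \frac{466}{S}$
$\left(E + g{\left(-354 \right)}\right) \left(-381363 + f{\left(l \right)}\right) = \left(54905 - 354\right) \left(-381363 + \left(2 + \frac{466}{i \sqrt{346}}\right)\right) = 54551 \left(-381363 + \left(2 + 466 \left(- \frac{i \sqrt{346}}{346}\right)\right)\right) = 54551 \left(-381363 + \left(2 - \frac{233 i \sqrt{346}}{173}\right)\right) = 54551 \left(-381361 - \frac{233 i \sqrt{346}}{173}\right) = -20803623911 - \frac{12710383 i \sqrt{346}}{173}$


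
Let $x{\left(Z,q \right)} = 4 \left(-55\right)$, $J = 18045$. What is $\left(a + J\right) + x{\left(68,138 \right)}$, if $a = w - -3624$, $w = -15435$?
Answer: $6014$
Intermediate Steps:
$x{\left(Z,q \right)} = -220$
$a = -11811$ ($a = -15435 - -3624 = -15435 + 3624 = -11811$)
$\left(a + J\right) + x{\left(68,138 \right)} = \left(-11811 + 18045\right) - 220 = 6234 - 220 = 6014$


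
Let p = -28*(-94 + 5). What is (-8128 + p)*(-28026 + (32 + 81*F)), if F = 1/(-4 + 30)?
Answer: 2050836134/13 ≈ 1.5776e+8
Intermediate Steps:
F = 1/26 ≈ 0.038462
p = 2492 (p = -28*(-89) = 2492)
(-8128 + p)*(-28026 + (32 + 81*F)) = (-8128 + 2492)*(-28026 + (32 + 81*(1/26))) = -5636*(-28026 + (32 + 81/26)) = -5636*(-28026 + 913/26) = -5636*(-727763/26) = 2050836134/13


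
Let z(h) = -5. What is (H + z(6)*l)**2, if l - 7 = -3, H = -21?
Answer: 1681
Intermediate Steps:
l = 4 (l = 7 - 3 = 4)
(H + z(6)*l)**2 = (-21 - 5*4)**2 = (-21 - 20)**2 = (-41)**2 = 1681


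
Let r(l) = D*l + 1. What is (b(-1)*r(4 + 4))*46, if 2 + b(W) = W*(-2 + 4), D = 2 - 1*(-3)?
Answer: -7544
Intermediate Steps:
D = 5 (D = 2 + 3 = 5)
b(W) = -2 + 2*W (b(W) = -2 + W*(-2 + 4) = -2 + W*2 = -2 + 2*W)
r(l) = 1 + 5*l (r(l) = 5*l + 1 = 1 + 5*l)
(b(-1)*r(4 + 4))*46 = ((-2 + 2*(-1))*(1 + 5*(4 + 4)))*46 = ((-2 - 2)*(1 + 5*8))*46 = -4*(1 + 40)*46 = -4*41*46 = -164*46 = -7544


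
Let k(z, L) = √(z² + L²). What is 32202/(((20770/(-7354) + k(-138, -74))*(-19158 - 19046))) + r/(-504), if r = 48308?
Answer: -141582966294471686/1477141316319249 - 24187868581*√6130/351700313409345 ≈ -95.855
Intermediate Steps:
k(z, L) = √(L² + z²)
32202/(((20770/(-7354) + k(-138, -74))*(-19158 - 19046))) + r/(-504) = 32202/(((20770/(-7354) + √((-74)² + (-138)²))*(-19158 - 19046))) + 48308/(-504) = 32202/(((20770*(-1/7354) + √(5476 + 19044))*(-38204))) + 48308*(-1/504) = 32202/(((-10385/3677 + √24520)*(-38204))) - 12077/126 = 32202/(((-10385/3677 + 2*√6130)*(-38204))) - 12077/126 = 32202/(396748540/3677 - 76408*√6130) - 12077/126 = -12077/126 + 32202/(396748540/3677 - 76408*√6130)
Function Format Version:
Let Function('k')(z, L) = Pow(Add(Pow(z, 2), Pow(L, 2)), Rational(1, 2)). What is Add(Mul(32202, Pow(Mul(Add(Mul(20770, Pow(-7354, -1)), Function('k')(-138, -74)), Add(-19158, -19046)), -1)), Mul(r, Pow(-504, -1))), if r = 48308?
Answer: Add(Rational(-141582966294471686, 1477141316319249), Mul(Rational(-24187868581, 351700313409345), Pow(6130, Rational(1, 2)))) ≈ -95.855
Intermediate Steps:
Function('k')(z, L) = Pow(Add(Pow(L, 2), Pow(z, 2)), Rational(1, 2))
Add(Mul(32202, Pow(Mul(Add(Mul(20770, Pow(-7354, -1)), Function('k')(-138, -74)), Add(-19158, -19046)), -1)), Mul(r, Pow(-504, -1))) = Add(Mul(32202, Pow(Mul(Add(Mul(20770, Pow(-7354, -1)), Pow(Add(Pow(-74, 2), Pow(-138, 2)), Rational(1, 2))), Add(-19158, -19046)), -1)), Mul(48308, Pow(-504, -1))) = Add(Mul(32202, Pow(Mul(Add(Mul(20770, Rational(-1, 7354)), Pow(Add(5476, 19044), Rational(1, 2))), -38204), -1)), Mul(48308, Rational(-1, 504))) = Add(Mul(32202, Pow(Mul(Add(Rational(-10385, 3677), Pow(24520, Rational(1, 2))), -38204), -1)), Rational(-12077, 126)) = Add(Mul(32202, Pow(Mul(Add(Rational(-10385, 3677), Mul(2, Pow(6130, Rational(1, 2)))), -38204), -1)), Rational(-12077, 126)) = Add(Mul(32202, Pow(Add(Rational(396748540, 3677), Mul(-76408, Pow(6130, Rational(1, 2)))), -1)), Rational(-12077, 126)) = Add(Rational(-12077, 126), Mul(32202, Pow(Add(Rational(396748540, 3677), Mul(-76408, Pow(6130, Rational(1, 2)))), -1)))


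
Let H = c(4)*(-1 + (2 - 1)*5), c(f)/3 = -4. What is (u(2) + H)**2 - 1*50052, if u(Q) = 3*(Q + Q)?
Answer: -48756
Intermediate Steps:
u(Q) = 6*Q (u(Q) = 3*(2*Q) = 6*Q)
c(f) = -12 (c(f) = 3*(-4) = -12)
H = -48 (H = -12*(-1 + (2 - 1)*5) = -12*(-1 + 1*5) = -12*(-1 + 5) = -12*4 = -48)
(u(2) + H)**2 - 1*50052 = (6*2 - 48)**2 - 1*50052 = (12 - 48)**2 - 50052 = (-36)**2 - 50052 = 1296 - 50052 = -48756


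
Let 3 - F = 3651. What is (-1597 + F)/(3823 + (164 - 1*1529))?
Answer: -5245/2458 ≈ -2.1339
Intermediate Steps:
F = -3648 (F = 3 - 1*3651 = 3 - 3651 = -3648)
(-1597 + F)/(3823 + (164 - 1*1529)) = (-1597 - 3648)/(3823 + (164 - 1*1529)) = -5245/(3823 + (164 - 1529)) = -5245/(3823 - 1365) = -5245/2458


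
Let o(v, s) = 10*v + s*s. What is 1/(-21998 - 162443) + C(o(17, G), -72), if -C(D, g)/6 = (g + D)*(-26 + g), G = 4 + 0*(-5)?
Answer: 12363449111/184441 ≈ 67032.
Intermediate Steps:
G = 4 (G = 4 + 0 = 4)
o(v, s) = s**2 + 10*v (o(v, s) = 10*v + s**2 = s**2 + 10*v)
C(D, g) = -6*(-26 + g)*(D + g) (C(D, g) = -6*(g + D)*(-26 + g) = -6*(D + g)*(-26 + g) = -6*(-26 + g)*(D + g))
1/(-21998 - 162443) + C(o(17, G), -72) = 1/(-21998 - 162443) + (-6*(-72)**2 + 156*(4**2 + 10*17) + 156*(-72) - 6*(4**2 + 10*17)*(-72)) = 1/(-184441) + (-6*5184 + 156*(16 + 170) - 11232 - 6*(16 + 170)*(-72)) = -1/184441 + (-31104 + 156*186 - 11232 - 6*186*(-72)) = -1/184441 + (-31104 + 29016 - 11232 + 80352) = -1/184441 + 67032 = 12363449111/184441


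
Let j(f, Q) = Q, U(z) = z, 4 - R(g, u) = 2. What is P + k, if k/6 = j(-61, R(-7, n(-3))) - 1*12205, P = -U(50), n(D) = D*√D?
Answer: -73268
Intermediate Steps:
n(D) = D^(3/2)
R(g, u) = 2 (R(g, u) = 4 - 1*2 = 4 - 2 = 2)
P = -50 (P = -1*50 = -50)
k = -73218 (k = 6*(2 - 1*12205) = 6*(2 - 12205) = 6*(-12203) = -73218)
P + k = -50 - 73218 = -73268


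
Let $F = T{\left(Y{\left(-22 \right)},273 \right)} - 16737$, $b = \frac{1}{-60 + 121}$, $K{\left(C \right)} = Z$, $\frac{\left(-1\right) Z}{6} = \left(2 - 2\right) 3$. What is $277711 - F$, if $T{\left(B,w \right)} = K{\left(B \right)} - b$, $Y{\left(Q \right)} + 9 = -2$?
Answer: $\frac{17961329}{61} \approx 2.9445 \cdot 10^{5}$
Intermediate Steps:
$Y{\left(Q \right)} = -11$ ($Y{\left(Q \right)} = -9 - 2 = -11$)
$Z = 0$ ($Z = - 6 \left(2 - 2\right) 3 = - 6 \cdot 0 \cdot 3 = \left(-6\right) 0 = 0$)
$K{\left(C \right)} = 0$
$b = \frac{1}{61} \approx 0.016393$
$T{\left(B,w \right)} = - \frac{1}{61}$ ($T{\left(B,w \right)} = 0 - \frac{1}{61} = - \frac{1}{61}$)
$F = - \frac{1020958}{61}$ ($F = - \frac{1}{61} - 16737 = - \frac{1020958}{61} \approx -16737.0$)
$277711 - F = 277711 - - \frac{1020958}{61} = 277711 + \frac{1020958}{61} = \frac{17961329}{61}$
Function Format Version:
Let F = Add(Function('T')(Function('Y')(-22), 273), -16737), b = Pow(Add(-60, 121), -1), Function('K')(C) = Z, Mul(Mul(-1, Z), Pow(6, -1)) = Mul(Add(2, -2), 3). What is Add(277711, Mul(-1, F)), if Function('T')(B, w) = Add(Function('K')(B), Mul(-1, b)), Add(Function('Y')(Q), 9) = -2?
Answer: Rational(17961329, 61) ≈ 2.9445e+5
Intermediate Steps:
Function('Y')(Q) = -11 (Function('Y')(Q) = Add(-9, -2) = -11)
Z = 0 (Z = Mul(-6, Mul(Add(2, -2), 3)) = Mul(-6, Mul(0, 3)) = Mul(-6, 0) = 0)
Function('K')(C) = 0
b = Rational(1, 61) (b = Pow(61, -1) = Rational(1, 61) ≈ 0.016393)
Function('T')(B, w) = Rational(-1, 61) (Function('T')(B, w) = Add(0, Mul(-1, Rational(1, 61))) = Add(0, Rational(-1, 61)) = Rational(-1, 61))
F = Rational(-1020958, 61) (F = Add(Rational(-1, 61), -16737) = Rational(-1020958, 61) ≈ -16737.)
Add(277711, Mul(-1, F)) = Add(277711, Mul(-1, Rational(-1020958, 61))) = Add(277711, Rational(1020958, 61)) = Rational(17961329, 61)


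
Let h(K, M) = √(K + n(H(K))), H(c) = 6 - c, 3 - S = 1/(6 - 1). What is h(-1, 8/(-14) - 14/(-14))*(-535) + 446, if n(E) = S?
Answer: 446 - 321*√5 ≈ -271.78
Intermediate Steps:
S = 14/5 (S = 3 - 1/(6 - 1) = 3 - 1/5 = 3 - 1*⅕ = 3 - ⅕ = 14/5 ≈ 2.8000)
n(E) = 14/5
h(K, M) = √(14/5 + K) (h(K, M) = √(K + 14/5) = √(14/5 + K))
h(-1, 8/(-14) - 14/(-14))*(-535) + 446 = (√(70 + 25*(-1))/5)*(-535) + 446 = (√(70 - 25)/5)*(-535) + 446 = (√45/5)*(-535) + 446 = ((3*√5)/5)*(-535) + 446 = (3*√5/5)*(-535) + 446 = -321*√5 + 446 = 446 - 321*√5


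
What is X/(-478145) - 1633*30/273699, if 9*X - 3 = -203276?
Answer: -5747529449/43622602785 ≈ -0.13176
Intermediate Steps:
X = -203273/9 (X = ⅓ + (⅑)*(-203276) = ⅓ - 203276/9 = -203273/9 ≈ -22586.)
X/(-478145) - 1633*30/273699 = -203273/9/(-478145) - 1633*30/273699 = -203273/9*(-1/478145) - 48990*1/273699 = 203273/4303305 - 16330/91233 = -5747529449/43622602785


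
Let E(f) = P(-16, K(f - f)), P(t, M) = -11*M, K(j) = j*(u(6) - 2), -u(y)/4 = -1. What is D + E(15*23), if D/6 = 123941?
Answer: 743646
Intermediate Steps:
D = 743646 (D = 6*123941 = 743646)
u(y) = 4 (u(y) = -4*(-1) = 4)
K(j) = 2*j (K(j) = j*(4 - 2) = j*2 = 2*j)
E(f) = 0 (E(f) = -22*(f - f) = -22*0 = -11*0 = 0)
D + E(15*23) = 743646 + 0 = 743646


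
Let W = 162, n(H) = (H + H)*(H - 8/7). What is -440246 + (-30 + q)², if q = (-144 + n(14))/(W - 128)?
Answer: -127069490/289 ≈ -4.3969e+5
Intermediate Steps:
n(H) = 2*H*(-8/7 + H) (n(H) = (2*H)*(H - 8*⅐) = (2*H)*(H - 8/7) = (2*H)*(-8/7 + H) = 2*H*(-8/7 + H))
q = 108/17 (q = (-144 + (2/7)*14*(-8 + 7*14))/(162 - 128) = (-144 + (2/7)*14*(-8 + 98))/34 = (-144 + (2/7)*14*90)*(1/34) = (-144 + 360)*(1/34) = 216*(1/34) = 108/17 ≈ 6.3529)
-440246 + (-30 + q)² = -440246 + (-30 + 108/17)² = -440246 + (-402/17)² = -440246 + 161604/289 = -127069490/289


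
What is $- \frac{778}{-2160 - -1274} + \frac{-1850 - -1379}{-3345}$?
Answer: $\frac{503286}{493945} \approx 1.0189$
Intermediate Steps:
$- \frac{778}{-2160 - -1274} + \frac{-1850 - -1379}{-3345} = - \frac{778}{-2160 + 1274} + \left(-1850 + 1379\right) \left(- \frac{1}{3345}\right) = - \frac{778}{-886} - - \frac{157}{1115} = \left(-778\right) \left(- \frac{1}{886}\right) + \frac{157}{1115} = \frac{389}{443} + \frac{157}{1115} = \frac{503286}{493945}$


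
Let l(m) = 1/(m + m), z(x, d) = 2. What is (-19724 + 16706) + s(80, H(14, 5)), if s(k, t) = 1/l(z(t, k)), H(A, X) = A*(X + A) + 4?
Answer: -3014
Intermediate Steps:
H(A, X) = 4 + A*(A + X) (H(A, X) = A*(A + X) + 4 = 4 + A*(A + X))
l(m) = 1/(2*m)
s(k, t) = 4 (s(k, t) = 1/((½)/2) = 1/((½)*(½)) = 1/(¼) = 4)
(-19724 + 16706) + s(80, H(14, 5)) = (-19724 + 16706) + 4 = -3018 + 4 = -3014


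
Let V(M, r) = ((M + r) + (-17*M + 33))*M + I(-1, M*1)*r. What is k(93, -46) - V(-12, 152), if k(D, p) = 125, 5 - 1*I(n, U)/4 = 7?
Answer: 5865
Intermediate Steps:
I(n, U) = -8 (I(n, U) = 20 - 4*7 = 20 - 28 = -8)
V(M, r) = -8*r + M*(33 + r - 16*M) (V(M, r) = ((M + r) + (-17*M + 33))*M - 8*r = ((M + r) + (33 - 17*M))*M - 8*r = (33 + r - 16*M)*M - 8*r = M*(33 + r - 16*M) - 8*r = -8*r + M*(33 + r - 16*M))
k(93, -46) - V(-12, 152) = 125 - (-16*(-12)² - 8*152 + 33*(-12) - 12*152) = 125 - (-16*144 - 1216 - 396 - 1824) = 125 - (-2304 - 1216 - 396 - 1824) = 125 - 1*(-5740) = 125 + 5740 = 5865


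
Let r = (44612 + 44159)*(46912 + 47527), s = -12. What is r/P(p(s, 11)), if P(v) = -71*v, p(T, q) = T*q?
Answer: 8383444469/9372 ≈ 8.9452e+5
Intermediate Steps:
r = 8383444469 (r = 88771*94439 = 8383444469)
r/P(p(s, 11)) = 8383444469/((-(-852)*11)) = 8383444469/((-71*(-132))) = 8383444469/9372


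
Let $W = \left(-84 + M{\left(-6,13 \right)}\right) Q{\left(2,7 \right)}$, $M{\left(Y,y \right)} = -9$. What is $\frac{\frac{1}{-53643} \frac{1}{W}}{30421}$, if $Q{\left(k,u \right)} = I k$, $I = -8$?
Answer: $- \frac{1}{2428228070064} \approx -4.1182 \cdot 10^{-13}$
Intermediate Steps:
$Q{\left(k,u \right)} = - 8 k$
$W = 1488$ ($W = \left(-84 - 9\right) \left(\left(-8\right) 2\right) = \left(-93\right) \left(-16\right) = 1488$)
$\frac{\frac{1}{-53643} \frac{1}{W}}{30421} = \frac{\frac{1}{-53643} \cdot \frac{1}{1488}}{30421} = \left(- \frac{1}{53643}\right) \frac{1}{1488} \cdot \frac{1}{30421} = \left(- \frac{1}{79820784}\right) \frac{1}{30421} = - \frac{1}{2428228070064}$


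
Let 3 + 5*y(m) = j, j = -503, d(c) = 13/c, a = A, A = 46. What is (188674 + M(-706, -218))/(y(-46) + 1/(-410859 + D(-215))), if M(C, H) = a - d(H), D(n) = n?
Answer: -42279960837505/22672375941 ≈ -1864.8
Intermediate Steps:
a = 46
M(C, H) = 46 - 13/H
y(m) = -506/5 (y(m) = -⅗ + (⅕)*(-503) = -⅗ - 503/5 = -506/5)
(188674 + M(-706, -218))/(y(-46) + 1/(-410859 + D(-215))) = (188674 + (46 - 13/(-218)))/(-506/5 + 1/(-410859 - 215)) = (188674 + (46 - 13*(-1/218)))/(-506/5 + 1/(-411074)) = (188674 + (46 + 13/218))/(-506/5 - 1/411074) = (188674 + 10041/218)/(-208003449/2055370) = (41140973/218)*(-2055370/208003449) = -42279960837505/22672375941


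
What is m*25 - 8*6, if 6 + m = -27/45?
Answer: -213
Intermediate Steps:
m = -33/5 (m = -6 - 27/45 = -6 - 27*1/45 = -6 - ⅗ = -33/5 ≈ -6.6000)
m*25 - 8*6 = -33/5*25 - 8*6 = -165 - 48 = -213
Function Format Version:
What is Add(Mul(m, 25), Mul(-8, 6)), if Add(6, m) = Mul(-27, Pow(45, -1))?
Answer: -213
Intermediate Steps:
m = Rational(-33, 5) (m = Add(-6, Mul(-27, Pow(45, -1))) = Add(-6, Mul(-27, Rational(1, 45))) = Add(-6, Rational(-3, 5)) = Rational(-33, 5) ≈ -6.6000)
Add(Mul(m, 25), Mul(-8, 6)) = Add(Mul(Rational(-33, 5), 25), Mul(-8, 6)) = Add(-165, -48) = -213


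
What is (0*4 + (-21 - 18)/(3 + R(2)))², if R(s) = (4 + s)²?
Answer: 1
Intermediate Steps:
(0*4 + (-21 - 18)/(3 + R(2)))² = (0*4 + (-21 - 18)/(3 + (4 + 2)²))² = (0 - 39/(3 + 6²))² = (0 - 39/(3 + 36))² = (0 - 39/39)² = (0 - 39*1/39)² = (0 - 1)² = (-1)² = 1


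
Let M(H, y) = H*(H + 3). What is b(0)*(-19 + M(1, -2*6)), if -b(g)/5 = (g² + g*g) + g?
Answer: 0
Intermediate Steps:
M(H, y) = H*(3 + H)
b(g) = -10*g² - 5*g (b(g) = -5*((g² + g*g) + g) = -5*((g² + g²) + g) = -5*(2*g² + g) = -5*(g + 2*g²) = -10*g² - 5*g)
b(0)*(-19 + M(1, -2*6)) = (-5*0*(1 + 2*0))*(-19 + 1*(3 + 1)) = (-5*0*(1 + 0))*(-19 + 1*4) = (-5*0*1)*(-19 + 4) = 0*(-15) = 0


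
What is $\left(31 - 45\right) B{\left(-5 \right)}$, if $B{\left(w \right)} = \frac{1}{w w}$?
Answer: $- \frac{14}{25} \approx -0.56$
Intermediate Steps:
$B{\left(w \right)} = \frac{1}{w^{2}}$
$\left(31 - 45\right) B{\left(-5 \right)} = \frac{31 - 45}{25} = \left(-14\right) \frac{1}{25} = - \frac{14}{25}$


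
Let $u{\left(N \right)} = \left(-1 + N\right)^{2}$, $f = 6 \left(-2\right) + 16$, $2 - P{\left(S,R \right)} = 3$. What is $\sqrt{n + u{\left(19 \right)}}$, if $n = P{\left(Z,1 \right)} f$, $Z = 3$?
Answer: $8 \sqrt{5} \approx 17.889$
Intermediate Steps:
$P{\left(S,R \right)} = -1$ ($P{\left(S,R \right)} = 2 - 3 = -1$)
$f = 4$ ($f = -12 + 16 = 4$)
$n = -4$ ($n = \left(-1\right) 4 = -4$)
$\sqrt{n + u{\left(19 \right)}} = \sqrt{-4 + \left(-1 + 19\right)^{2}} = \sqrt{-4 + 18^{2}} = \sqrt{-4 + 324} = \sqrt{320} = 8 \sqrt{5}$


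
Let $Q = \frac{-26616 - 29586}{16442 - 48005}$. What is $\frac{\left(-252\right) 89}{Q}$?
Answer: $- \frac{117982494}{9367} \approx -12596.0$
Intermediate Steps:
$Q = \frac{18734}{10521}$ ($Q = - \frac{56202}{-31563} = \left(-56202\right) \left(- \frac{1}{31563}\right) = \frac{18734}{10521} \approx 1.7806$)
$\frac{\left(-252\right) 89}{Q} = \frac{\left(-252\right) 89}{\frac{18734}{10521}} = \left(-22428\right) \frac{10521}{18734} = - \frac{117982494}{9367}$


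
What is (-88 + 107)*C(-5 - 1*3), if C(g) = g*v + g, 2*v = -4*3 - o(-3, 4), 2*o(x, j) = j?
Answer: 912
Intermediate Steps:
o(x, j) = j/2
v = -7 (v = (-4*3 - 4/2)/2 = (-12 - 1*2)/2 = (-12 - 2)/2 = (1/2)*(-14) = -7)
C(g) = -6*g (C(g) = g*(-7) + g = -7*g + g = -6*g)
(-88 + 107)*C(-5 - 1*3) = (-88 + 107)*(-6*(-5 - 1*3)) = 19*(-6*(-5 - 3)) = 19*(-6*(-8)) = 19*48 = 912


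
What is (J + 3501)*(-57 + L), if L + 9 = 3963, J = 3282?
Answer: 26433351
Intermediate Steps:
L = 3954 (L = -9 + 3963 = 3954)
(J + 3501)*(-57 + L) = (3282 + 3501)*(-57 + 3954) = 6783*3897 = 26433351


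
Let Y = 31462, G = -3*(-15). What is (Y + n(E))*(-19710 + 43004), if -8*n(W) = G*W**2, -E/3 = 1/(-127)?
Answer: 47282212202213/64516 ≈ 7.3288e+8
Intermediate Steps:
G = 45
E = 3/127 (E = -3/(-127) = -3*(-1/127) = 3/127 ≈ 0.023622)
n(W) = -45*W**2/8
(Y + n(E))*(-19710 + 43004) = (31462 - 45*(3/127)**2/8)*(-19710 + 43004) = (31462 - 45/8*9/16129)*23294 = (31462 - 405/129032)*23294 = (4059604379/129032)*23294 = 47282212202213/64516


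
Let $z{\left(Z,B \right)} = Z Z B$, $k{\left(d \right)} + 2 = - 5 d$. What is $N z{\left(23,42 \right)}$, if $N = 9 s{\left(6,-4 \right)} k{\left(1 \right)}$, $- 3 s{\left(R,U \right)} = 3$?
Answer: $1399734$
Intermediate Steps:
$s{\left(R,U \right)} = -1$ ($s{\left(R,U \right)} = \left(- \frac{1}{3}\right) 3 = -1$)
$k{\left(d \right)} = -2 - 5 d$
$N = 63$ ($N = 9 \left(-1\right) \left(-2 - 5\right) = - 9 \left(-2 - 5\right) = \left(-9\right) \left(-7\right) = 63$)
$z{\left(Z,B \right)} = B Z^{2}$ ($z{\left(Z,B \right)} = Z^{2} B = B Z^{2}$)
$N z{\left(23,42 \right)} = 63 \cdot 42 \cdot 23^{2} = 63 \cdot 42 \cdot 529 = 63 \cdot 22218 = 1399734$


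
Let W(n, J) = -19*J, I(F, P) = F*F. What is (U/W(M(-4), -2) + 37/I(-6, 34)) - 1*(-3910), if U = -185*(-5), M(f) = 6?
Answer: 2691793/684 ≈ 3935.4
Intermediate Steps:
I(F, P) = F²
U = 925
(U/W(M(-4), -2) + 37/I(-6, 34)) - 1*(-3910) = (925/((-19*(-2))) + 37/((-6)²)) - 1*(-3910) = (925/38 + 37/36) + 3910 = 17353/684 + 3910 = 2691793/684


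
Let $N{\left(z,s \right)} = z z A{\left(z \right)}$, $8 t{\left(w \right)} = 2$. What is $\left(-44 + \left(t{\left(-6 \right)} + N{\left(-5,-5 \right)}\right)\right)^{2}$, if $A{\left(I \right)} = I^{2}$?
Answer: $\frac{5405625}{16} \approx 3.3785 \cdot 10^{5}$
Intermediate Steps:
$t{\left(w \right)} = \frac{1}{4}$ ($t{\left(w \right)} = \frac{1}{8} \cdot 2 = \frac{1}{4}$)
$N{\left(z,s \right)} = z^{4}$ ($N{\left(z,s \right)} = z z z^{2} = z^{2} z^{2} = z^{4}$)
$\left(-44 + \left(t{\left(-6 \right)} + N{\left(-5,-5 \right)}\right)\right)^{2} = \left(-44 + \left(\frac{1}{4} + \left(-5\right)^{4}\right)\right)^{2} = \left(-44 + \left(\frac{1}{4} + 625\right)\right)^{2} = \left(-44 + \frac{2501}{4}\right)^{2} = \left(\frac{2325}{4}\right)^{2} = \frac{5405625}{16}$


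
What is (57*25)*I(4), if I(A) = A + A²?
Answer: 28500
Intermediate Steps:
(57*25)*I(4) = (57*25)*(4*(1 + 4)) = 1425*(4*5) = 1425*20 = 28500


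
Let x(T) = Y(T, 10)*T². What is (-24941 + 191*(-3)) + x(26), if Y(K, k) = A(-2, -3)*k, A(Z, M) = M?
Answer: -45794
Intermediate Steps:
Y(K, k) = -3*k
x(T) = -30*T² (x(T) = (-3*10)*T² = -30*T²)
(-24941 + 191*(-3)) + x(26) = (-24941 + 191*(-3)) - 30*26² = (-24941 - 573) - 30*676 = -25514 - 20280 = -45794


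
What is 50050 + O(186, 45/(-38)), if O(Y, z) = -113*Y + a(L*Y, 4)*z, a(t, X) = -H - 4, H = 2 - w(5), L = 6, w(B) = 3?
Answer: 1103351/38 ≈ 29036.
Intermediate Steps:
H = -1 (H = 2 - 1*3 = 2 - 3 = -1)
a(t, X) = -3 (a(t, X) = -1*(-1) - 4 = 1 - 4 = -3)
O(Y, z) = -113*Y - 3*z
50050 + O(186, 45/(-38)) = 50050 + (-113*186 - 135/(-38)) = 50050 + (-21018 - 135*(-1)/38) = 50050 + (-21018 - 3*(-45/38)) = 50050 + (-21018 + 135/38) = 50050 - 798549/38 = 1103351/38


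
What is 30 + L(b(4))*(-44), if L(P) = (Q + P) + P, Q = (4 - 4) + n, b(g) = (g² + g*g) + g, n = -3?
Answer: -3006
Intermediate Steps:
b(g) = g + 2*g² (b(g) = (g² + g²) + g = 2*g² + g = g + 2*g²)
Q = -3 (Q = (4 - 4) - 3 = 0 - 3 = -3)
L(P) = -3 + 2*P (L(P) = (-3 + P) + P = -3 + 2*P)
30 + L(b(4))*(-44) = 30 + (-3 + 2*(4*(1 + 2*4)))*(-44) = 30 + (-3 + 2*(4*(1 + 8)))*(-44) = 30 + (-3 + 2*(4*9))*(-44) = 30 + (-3 + 2*36)*(-44) = 30 + (-3 + 72)*(-44) = 30 + 69*(-44) = 30 - 3036 = -3006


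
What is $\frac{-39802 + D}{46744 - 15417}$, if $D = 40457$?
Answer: $\frac{655}{31327} \approx 0.020908$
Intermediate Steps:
$\frac{-39802 + D}{46744 - 15417} = \frac{-39802 + 40457}{46744 - 15417} = \frac{655}{31327}$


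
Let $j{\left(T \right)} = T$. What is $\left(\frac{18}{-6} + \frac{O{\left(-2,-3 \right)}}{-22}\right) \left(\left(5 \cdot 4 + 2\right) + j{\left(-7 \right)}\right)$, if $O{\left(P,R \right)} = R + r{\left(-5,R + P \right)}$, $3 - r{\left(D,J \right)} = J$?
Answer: $- \frac{1065}{22} \approx -48.409$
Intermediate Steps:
$r{\left(D,J \right)} = 3 - J$
$O{\left(P,R \right)} = 3 - P$ ($O{\left(P,R \right)} = R - \left(-3 + P + R\right) = 3 - P$)
$\left(\frac{18}{-6} + \frac{O{\left(-2,-3 \right)}}{-22}\right) \left(\left(5 \cdot 4 + 2\right) + j{\left(-7 \right)}\right) = \left(\frac{18}{-6} + \frac{3 - -2}{-22}\right) \left(\left(5 \cdot 4 + 2\right) - 7\right) = \left(18 \left(- \frac{1}{6}\right) + \left(3 + 2\right) \left(- \frac{1}{22}\right)\right) \left(\left(20 + 2\right) - 7\right) = \left(-3 + 5 \left(- \frac{1}{22}\right)\right) \left(22 - 7\right) = \left(-3 - \frac{5}{22}\right) 15 = \left(- \frac{71}{22}\right) 15 = - \frac{1065}{22}$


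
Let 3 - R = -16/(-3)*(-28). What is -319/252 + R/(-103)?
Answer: -71245/25956 ≈ -2.7448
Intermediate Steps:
R = 457/3 (R = 3 - (-16/(-3))*(-28) = 3 - (-16*(-1/3))*(-28) = 3 - 16*(-28)/3 = 3 - 1*(-448/3) = 3 + 448/3 = 457/3 ≈ 152.33)
-319/252 + R/(-103) = -319/252 + (457/3)/(-103) = -319*1/252 + (457/3)*(-1/103) = -319/252 - 457/309 = -71245/25956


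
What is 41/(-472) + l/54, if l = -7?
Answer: -2759/12744 ≈ -0.21649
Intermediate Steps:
41/(-472) + l/54 = 41/(-472) - 7/54 = 41*(-1/472) - 7*1/54 = -41/472 - 7/54 = -2759/12744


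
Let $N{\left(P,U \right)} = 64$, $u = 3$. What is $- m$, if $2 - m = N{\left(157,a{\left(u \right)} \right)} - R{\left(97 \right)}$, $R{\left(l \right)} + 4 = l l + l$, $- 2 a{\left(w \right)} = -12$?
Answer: $-9440$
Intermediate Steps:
$a{\left(w \right)} = 6$ ($a{\left(w \right)} = \left(- \frac{1}{2}\right) \left(-12\right) = 6$)
$R{\left(l \right)} = -4 + l + l^{2}$ ($R{\left(l \right)} = -4 + \left(l l + l\right) = -4 + \left(l^{2} + l\right) = -4 + \left(l + l^{2}\right) = -4 + l + l^{2}$)
$m = 9440$ ($m = 2 - \left(64 - \left(-4 + 97 + 97^{2}\right)\right) = 2 - \left(64 - \left(-4 + 97 + 9409\right)\right) = 2 - \left(64 - 9502\right) = 2 - -9438 = 2 + 9438 = 9440$)
$- m = \left(-1\right) 9440 = -9440$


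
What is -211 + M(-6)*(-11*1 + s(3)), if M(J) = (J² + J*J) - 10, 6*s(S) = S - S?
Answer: -893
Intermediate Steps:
s(S) = 0 (s(S) = (S - S)/6 = (⅙)*0 = 0)
M(J) = -10 + 2*J² (M(J) = (J² + J²) - 10 = 2*J² - 10 = -10 + 2*J²)
-211 + M(-6)*(-11*1 + s(3)) = -211 + (-10 + 2*(-6)²)*(-11*1 + 0) = -211 + (-10 + 2*36)*(-11 + 0) = -211 + (-10 + 72)*(-11) = -211 + 62*(-11) = -211 - 682 = -893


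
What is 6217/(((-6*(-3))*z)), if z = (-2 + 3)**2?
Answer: 6217/18 ≈ 345.39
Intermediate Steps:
z = 1 (z = 1**2 = 1)
6217/(((-6*(-3))*z)) = 6217/((-6*(-3)*1)) = 6217/((18*1)) = 6217/18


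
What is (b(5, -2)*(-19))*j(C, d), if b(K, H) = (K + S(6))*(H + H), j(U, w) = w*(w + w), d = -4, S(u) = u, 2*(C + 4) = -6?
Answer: 26752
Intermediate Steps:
C = -7 (C = -4 + (½)*(-6) = -4 - 3 = -7)
j(U, w) = 2*w² (j(U, w) = w*(2*w) = 2*w²)
b(K, H) = 2*H*(6 + K) (b(K, H) = (K + 6)*(H + H) = (6 + K)*(2*H) = 2*H*(6 + K))
(b(5, -2)*(-19))*j(C, d) = ((2*(-2)*(6 + 5))*(-19))*(2*(-4)²) = ((2*(-2)*11)*(-19))*(2*16) = -44*(-19)*32 = 836*32 = 26752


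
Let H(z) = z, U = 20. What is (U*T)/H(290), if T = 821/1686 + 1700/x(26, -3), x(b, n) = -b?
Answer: -1422427/317811 ≈ -4.4757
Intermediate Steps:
T = -1422427/21918 (T = 821/1686 + 1700/((-1*26)) = 821*(1/1686) + 1700/(-26) = 821/1686 + 1700*(-1/26) = 821/1686 - 850/13 = -1422427/21918 ≈ -64.898)
(U*T)/H(290) = (20*(-1422427/21918))/290 = -14224270/10959*1/290 = -1422427/317811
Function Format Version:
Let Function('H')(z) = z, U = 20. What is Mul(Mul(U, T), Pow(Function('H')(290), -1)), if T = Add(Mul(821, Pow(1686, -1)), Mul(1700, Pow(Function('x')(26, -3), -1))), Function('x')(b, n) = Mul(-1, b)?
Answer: Rational(-1422427, 317811) ≈ -4.4757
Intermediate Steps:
T = Rational(-1422427, 21918) (T = Add(Mul(821, Pow(1686, -1)), Mul(1700, Pow(Mul(-1, 26), -1))) = Add(Mul(821, Rational(1, 1686)), Mul(1700, Pow(-26, -1))) = Add(Rational(821, 1686), Mul(1700, Rational(-1, 26))) = Add(Rational(821, 1686), Rational(-850, 13)) = Rational(-1422427, 21918) ≈ -64.898)
Mul(Mul(U, T), Pow(Function('H')(290), -1)) = Mul(Mul(20, Rational(-1422427, 21918)), Pow(290, -1)) = Mul(Rational(-14224270, 10959), Rational(1, 290)) = Rational(-1422427, 317811)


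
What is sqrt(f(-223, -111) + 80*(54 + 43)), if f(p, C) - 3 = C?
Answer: 2*sqrt(1913) ≈ 87.476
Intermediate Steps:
f(p, C) = 3 + C
sqrt(f(-223, -111) + 80*(54 + 43)) = sqrt((3 - 111) + 80*(54 + 43)) = sqrt(-108 + 80*97) = sqrt(-108 + 7760) = sqrt(7652) = 2*sqrt(1913)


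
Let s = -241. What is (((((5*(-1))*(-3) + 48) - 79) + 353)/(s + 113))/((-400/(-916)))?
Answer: -77173/12800 ≈ -6.0291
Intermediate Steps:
(((((5*(-1))*(-3) + 48) - 79) + 353)/(s + 113))/((-400/(-916))) = (((((5*(-1))*(-3) + 48) - 79) + 353)/(-241 + 113))/((-400/(-916))) = ((((-5*(-3) + 48) - 79) + 353)/(-128))/((-400*(-1/916))) = ((((15 + 48) - 79) + 353)*(-1/128))/(100/229) = (((63 - 79) + 353)*(-1/128))*(229/100) = ((-16 + 353)*(-1/128))*(229/100) = (337*(-1/128))*(229/100) = -337/128*229/100 = -77173/12800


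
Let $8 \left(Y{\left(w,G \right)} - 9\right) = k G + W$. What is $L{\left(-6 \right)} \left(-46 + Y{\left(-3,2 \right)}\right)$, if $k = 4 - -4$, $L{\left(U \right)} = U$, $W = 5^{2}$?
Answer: $\frac{765}{4} \approx 191.25$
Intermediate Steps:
$W = 25$
$k = 8$ ($k = 4 + 4 = 8$)
$Y{\left(w,G \right)} = \frac{97}{8} + G$ ($Y{\left(w,G \right)} = 9 + \frac{8 G + 25}{8} = 9 + \frac{25 + 8 G}{8} = 9 + \left(\frac{25}{8} + G\right) = \frac{97}{8} + G$)
$L{\left(-6 \right)} \left(-46 + Y{\left(-3,2 \right)}\right) = - 6 \left(-46 + \left(\frac{97}{8} + 2\right)\right) = - 6 \left(-46 + \frac{113}{8}\right) = \left(-6\right) \left(- \frac{255}{8}\right) = \frac{765}{4}$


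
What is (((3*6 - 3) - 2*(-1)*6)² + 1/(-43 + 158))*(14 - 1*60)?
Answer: -167672/5 ≈ -33534.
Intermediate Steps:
(((3*6 - 3) - 2*(-1)*6)² + 1/(-43 + 158))*(14 - 1*60) = (((18 - 3) + 2*6)² + 1/115)*(14 - 60) = ((15 + 12)² + 1/115)*(-46) = (27² + 1/115)*(-46) = (729 + 1/115)*(-46) = (83836/115)*(-46) = -167672/5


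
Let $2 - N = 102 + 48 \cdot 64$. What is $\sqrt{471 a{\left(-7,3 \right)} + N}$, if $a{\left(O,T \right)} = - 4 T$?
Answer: $2 i \sqrt{2206} \approx 93.936 i$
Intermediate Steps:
$N = -3172$ ($N = 2 - \left(102 + 48 \cdot 64\right) = 2 - \left(102 + 3072\right) = 2 - 3174 = -3172$)
$\sqrt{471 a{\left(-7,3 \right)} + N} = \sqrt{471 \left(\left(-4\right) 3\right) - 3172} = \sqrt{471 \left(-12\right) - 3172} = \sqrt{-5652 - 3172} = \sqrt{-8824} = 2 i \sqrt{2206}$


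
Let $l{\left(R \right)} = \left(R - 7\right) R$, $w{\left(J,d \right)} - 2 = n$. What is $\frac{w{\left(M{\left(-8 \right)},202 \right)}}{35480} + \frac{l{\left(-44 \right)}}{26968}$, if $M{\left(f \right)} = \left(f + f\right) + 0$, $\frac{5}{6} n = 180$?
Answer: $\frac{5343509}{59801540} \approx 0.089354$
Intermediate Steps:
$n = 216$ ($n = \frac{6}{5} \cdot 180 = 216$)
$M{\left(f \right)} = 2 f$ ($M{\left(f \right)} = 2 f + 0 = 2 f$)
$w{\left(J,d \right)} = 218$ ($w{\left(J,d \right)} = 2 + 216 = 218$)
$l{\left(R \right)} = R \left(-7 + R\right)$ ($l{\left(R \right)} = \left(-7 + R\right) R = R \left(-7 + R\right)$)
$\frac{w{\left(M{\left(-8 \right)},202 \right)}}{35480} + \frac{l{\left(-44 \right)}}{26968} = \frac{218}{35480} + \frac{\left(-44\right) \left(-7 - 44\right)}{26968} = 218 \cdot \frac{1}{35480} + \left(-44\right) \left(-51\right) \frac{1}{26968} = \frac{109}{17740} + 2244 \cdot \frac{1}{26968} = \frac{109}{17740} + \frac{561}{6742} = \frac{5343509}{59801540}$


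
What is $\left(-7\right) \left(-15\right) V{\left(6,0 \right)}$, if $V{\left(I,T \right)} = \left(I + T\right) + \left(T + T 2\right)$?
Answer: $630$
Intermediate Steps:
$V{\left(I,T \right)} = I + 4 T$ ($V{\left(I,T \right)} = \left(I + T\right) + \left(T + 2 T\right) = \left(I + T\right) + 3 T = I + 4 T$)
$\left(-7\right) \left(-15\right) V{\left(6,0 \right)} = \left(-7\right) \left(-15\right) \left(6 + 4 \cdot 0\right) = 105 \left(6 + 0\right) = 105 \cdot 6 = 630$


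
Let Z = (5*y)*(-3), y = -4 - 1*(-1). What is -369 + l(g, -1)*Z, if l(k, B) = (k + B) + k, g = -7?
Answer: -1044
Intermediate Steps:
y = -3 (y = -4 + 1 = -3)
Z = 45 (Z = (5*(-3))*(-3) = -15*(-3) = 45)
l(k, B) = B + 2*k (l(k, B) = (B + k) + k = B + 2*k)
-369 + l(g, -1)*Z = -369 + (-1 + 2*(-7))*45 = -369 + (-1 - 14)*45 = -369 - 15*45 = -369 - 675 = -1044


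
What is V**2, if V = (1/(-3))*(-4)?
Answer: 16/9 ≈ 1.7778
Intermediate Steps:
V = 4/3 (V = (1*(-1/3))*(-4) = -1/3*(-4) = 4/3 ≈ 1.3333)
V**2 = (4/3)**2 = 16/9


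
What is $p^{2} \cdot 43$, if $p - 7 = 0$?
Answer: $2107$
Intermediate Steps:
$p = 7$ ($p = 7 + 0 = 7$)
$p^{2} \cdot 43 = 7^{2} \cdot 43 = 49 \cdot 43 = 2107$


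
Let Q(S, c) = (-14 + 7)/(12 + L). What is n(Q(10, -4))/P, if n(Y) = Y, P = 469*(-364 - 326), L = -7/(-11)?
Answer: 11/6425970 ≈ 1.7118e-6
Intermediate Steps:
L = 7/11 (L = -7*(-1/11) = 7/11 ≈ 0.63636)
Q(S, c) = -77/139 (Q(S, c) = (-14 + 7)/(12 + 7/11) = -7/139/11 = -7*11/139 = -77/139)
P = -323610 (P = 469*(-690) = -323610)
n(Q(10, -4))/P = -77/139/(-323610) = -77/139*(-1/323610) = 11/6425970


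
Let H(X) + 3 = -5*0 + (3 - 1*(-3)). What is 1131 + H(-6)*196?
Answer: 1719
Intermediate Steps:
H(X) = 3 (H(X) = -3 + (-5*0 + (3 - 1*(-3))) = -3 + (0 + (3 + 3)) = -3 + (0 + 6) = -3 + 6 = 3)
1131 + H(-6)*196 = 1131 + 3*196 = 1131 + 588 = 1719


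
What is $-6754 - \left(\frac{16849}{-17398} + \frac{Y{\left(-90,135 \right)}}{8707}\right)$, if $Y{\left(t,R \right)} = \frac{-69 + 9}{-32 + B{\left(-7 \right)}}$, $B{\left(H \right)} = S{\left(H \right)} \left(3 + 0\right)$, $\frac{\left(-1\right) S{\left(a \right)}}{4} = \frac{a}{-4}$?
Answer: $- \frac{54217879500333}{8028672458} \approx -6753.0$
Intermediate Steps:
$S{\left(a \right)} = a$ ($S{\left(a \right)} = - 4 \frac{a}{-4} = - 4 a \left(- \frac{1}{4}\right) = - 4 \left(- \frac{a}{4}\right) = a$)
$B{\left(H \right)} = 3 H$ ($B{\left(H \right)} = H \left(3 + 0\right) = H 3 = 3 H$)
$Y{\left(t,R \right)} = \frac{60}{53}$ ($Y{\left(t,R \right)} = \frac{-69 + 9}{-32 + 3 \left(-7\right)} = - \frac{60}{-32 - 21} = - \frac{60}{-53} = \left(-60\right) \left(- \frac{1}{53}\right) = \frac{60}{53}$)
$-6754 - \left(\frac{16849}{-17398} + \frac{Y{\left(-90,135 \right)}}{8707}\right) = -6754 - \left(\frac{16849}{-17398} + \frac{60}{53 \cdot 8707}\right) = -6754 - \left(16849 \left(- \frac{1}{17398}\right) + \frac{60}{53} \cdot \frac{1}{8707}\right) = -6754 - \left(- \frac{16849}{17398} + \frac{60}{461471}\right) = -6754 - - \frac{7774280999}{8028672458} = -6754 + \frac{7774280999}{8028672458} = - \frac{54217879500333}{8028672458}$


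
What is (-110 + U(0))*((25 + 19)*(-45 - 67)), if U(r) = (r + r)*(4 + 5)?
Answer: 542080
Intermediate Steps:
U(r) = 18*r (U(r) = (2*r)*9 = 18*r)
(-110 + U(0))*((25 + 19)*(-45 - 67)) = (-110 + 18*0)*((25 + 19)*(-45 - 67)) = (-110 + 0)*(44*(-112)) = -110*(-4928) = 542080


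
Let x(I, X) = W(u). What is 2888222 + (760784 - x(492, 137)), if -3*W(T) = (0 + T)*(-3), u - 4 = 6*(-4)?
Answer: 3649026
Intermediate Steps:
u = -20 (u = 4 + 6*(-4) = 4 - 24 = -20)
W(T) = T (W(T) = -(0 + T)*(-3)/3 = -T*(-3)/3 = -(-1)*T = T)
x(I, X) = -20
2888222 + (760784 - x(492, 137)) = 2888222 + (760784 - 1*(-20)) = 2888222 + (760784 + 20) = 2888222 + 760804 = 3649026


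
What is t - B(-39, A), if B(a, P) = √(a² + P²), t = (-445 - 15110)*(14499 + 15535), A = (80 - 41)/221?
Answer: -467178870 - 3*√48842/17 ≈ -4.6718e+8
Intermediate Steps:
A = 3/17 (A = 39*(1/221) = 3/17 ≈ 0.17647)
t = -467178870 (t = -15555*30034 = -467178870)
B(a, P) = √(P² + a²)
t - B(-39, A) = -467178870 - √((3/17)² + (-39)²) = -467178870 - √(9/289 + 1521) = -467178870 - √(439578/289) = -467178870 - 3*√48842/17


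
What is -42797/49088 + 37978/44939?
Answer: -58990319/2205965632 ≈ -0.026741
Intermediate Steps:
-42797/49088 + 37978/44939 = -58990319/2205965632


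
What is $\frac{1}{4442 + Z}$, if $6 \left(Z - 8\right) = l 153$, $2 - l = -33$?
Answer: $\frac{2}{10685} \approx 0.00018718$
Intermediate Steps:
$l = 35$ ($l = 2 - -33 = 2 + 33 = 35$)
$Z = \frac{1801}{2}$ ($Z = 8 + \frac{35 \cdot 153}{6} = 8 + \frac{1}{6} \cdot 5355 = 8 + \frac{1785}{2} = \frac{1801}{2} \approx 900.5$)
$\frac{1}{4442 + Z} = \frac{1}{4442 + \frac{1801}{2}} = \frac{1}{\frac{10685}{2}} = \frac{2}{10685}$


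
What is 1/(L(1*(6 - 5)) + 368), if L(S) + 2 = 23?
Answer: 1/389 ≈ 0.0025707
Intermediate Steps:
L(S) = 21 (L(S) = -2 + 23 = 21)
1/(L(1*(6 - 5)) + 368) = 1/(21 + 368) = 1/389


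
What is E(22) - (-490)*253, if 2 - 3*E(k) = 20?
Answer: 123964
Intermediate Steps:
E(k) = -6 (E(k) = ⅔ - ⅓*20 = ⅔ - 20/3 = -6)
E(22) - (-490)*253 = -6 - (-490)*253 = -6 - 490*(-253) = -6 + 123970 = 123964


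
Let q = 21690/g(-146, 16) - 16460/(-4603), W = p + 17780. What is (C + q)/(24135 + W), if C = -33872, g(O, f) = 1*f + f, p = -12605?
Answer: -814807387/719540960 ≈ -1.1324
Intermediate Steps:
g(O, f) = 2*f (g(O, f) = f + f = 2*f)
W = 5175 (W = -12605 + 17780 = 5175)
q = 50182895/73648 (q = 21690/((2*16)) - 16460/(-4603) = 21690/32 - 16460*(-1/4603) = 21690*(1/32) + 16460/4603 = 10845/16 + 16460/4603 = 50182895/73648 ≈ 681.39)
(C + q)/(24135 + W) = (-33872 + 50182895/73648)/(24135 + 5175) = -2444422161/73648/29310 = -2444422161/73648*1/29310 = -814807387/719540960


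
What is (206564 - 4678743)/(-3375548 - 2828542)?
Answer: 4472179/6204090 ≈ 0.72084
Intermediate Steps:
(206564 - 4678743)/(-3375548 - 2828542) = -4472179/(-6204090) = -4472179*(-1/6204090) = 4472179/6204090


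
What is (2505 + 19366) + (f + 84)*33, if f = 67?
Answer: 26854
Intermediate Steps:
(2505 + 19366) + (f + 84)*33 = (2505 + 19366) + (67 + 84)*33 = 21871 + 151*33 = 21871 + 4983 = 26854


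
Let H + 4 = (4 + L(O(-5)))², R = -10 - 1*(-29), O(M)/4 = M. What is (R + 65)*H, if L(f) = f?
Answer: 21168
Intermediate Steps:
O(M) = 4*M
R = 19 (R = -10 + 29 = 19)
H = 252 (H = -4 + (4 + 4*(-5))² = -4 + (4 - 20)² = -4 + (-16)² = -4 + 256 = 252)
(R + 65)*H = (19 + 65)*252 = 84*252 = 21168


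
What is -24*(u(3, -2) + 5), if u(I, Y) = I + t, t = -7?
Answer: -24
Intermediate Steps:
u(I, Y) = -7 + I (u(I, Y) = I - 7 = -7 + I)
-24*(u(3, -2) + 5) = -24*((-7 + 3) + 5) = -24*(-4 + 5) = -24*1 = -24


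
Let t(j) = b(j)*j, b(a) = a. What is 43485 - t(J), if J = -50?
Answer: 40985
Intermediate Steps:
t(j) = j² (t(j) = j*j = j²)
43485 - t(J) = 43485 - 1*(-50)² = 43485 - 1*2500 = 43485 - 2500 = 40985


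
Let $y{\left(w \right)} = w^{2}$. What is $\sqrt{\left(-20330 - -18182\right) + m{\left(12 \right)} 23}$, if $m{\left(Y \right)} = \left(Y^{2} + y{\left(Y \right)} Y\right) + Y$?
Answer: $12 \sqrt{286} \approx 202.94$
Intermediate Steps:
$m{\left(Y \right)} = Y + Y^{2} + Y^{3}$ ($m{\left(Y \right)} = \left(Y^{2} + Y^{2} Y\right) + Y = \left(Y^{2} + Y^{3}\right) + Y = Y + Y^{2} + Y^{3}$)
$\sqrt{\left(-20330 - -18182\right) + m{\left(12 \right)} 23} = \sqrt{\left(-20330 - -18182\right) + 12 \left(1 + 12 + 12^{2}\right) 23} = \sqrt{\left(-20330 + 18182\right) + 12 \left(1 + 12 + 144\right) 23} = \sqrt{-2148 + 12 \cdot 157 \cdot 23} = \sqrt{-2148 + 1884 \cdot 23} = \sqrt{-2148 + 43332} = \sqrt{41184} = 12 \sqrt{286}$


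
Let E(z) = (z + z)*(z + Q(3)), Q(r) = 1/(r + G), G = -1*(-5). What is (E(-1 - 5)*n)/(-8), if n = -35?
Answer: 4935/16 ≈ 308.44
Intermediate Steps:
G = 5
Q(r) = 1/(5 + r) (Q(r) = 1/(r + 5) = 1/(5 + r))
E(z) = 2*z*(⅛ + z) (E(z) = (z + z)*(z + 1/(5 + 3)) = (2*z)*(z + 1/8) = (2*z)*(z + ⅛) = (2*z)*(⅛ + z) = 2*z*(⅛ + z))
(E(-1 - 5)*n)/(-8) = (((-1 - 5)*(1 + 8*(-1 - 5))/4)*(-35))/(-8) = (((¼)*(-6)*(1 + 8*(-6)))*(-35))*(-⅛) = (((¼)*(-6)*(1 - 48))*(-35))*(-⅛) = (((¼)*(-6)*(-47))*(-35))*(-⅛) = ((141/2)*(-35))*(-⅛) = -4935/2*(-⅛) = 4935/16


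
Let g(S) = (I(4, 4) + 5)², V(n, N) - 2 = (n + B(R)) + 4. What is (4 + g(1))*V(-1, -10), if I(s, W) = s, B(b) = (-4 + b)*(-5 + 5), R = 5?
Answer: 425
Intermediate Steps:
B(b) = 0 (B(b) = (-4 + b)*0 = 0)
V(n, N) = 6 + n (V(n, N) = 2 + ((n + 0) + 4) = 2 + (n + 4) = 2 + (4 + n) = 6 + n)
g(S) = 81 (g(S) = (4 + 5)² = 9² = 81)
(4 + g(1))*V(-1, -10) = (4 + 81)*(6 - 1) = 85*5 = 425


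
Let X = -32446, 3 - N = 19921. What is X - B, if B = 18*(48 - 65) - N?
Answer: -52058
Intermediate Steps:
N = -19918 (N = 3 - 1*19921 = 3 - 19921 = -19918)
B = 19612 (B = 18*(48 - 65) - 1*(-19918) = 18*(-17) + 19918 = -306 + 19918 = 19612)
X - B = -32446 - 1*19612 = -32446 - 19612 = -52058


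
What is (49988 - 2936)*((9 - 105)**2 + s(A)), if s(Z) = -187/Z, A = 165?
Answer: 2167889532/5 ≈ 4.3358e+8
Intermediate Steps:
(49988 - 2936)*((9 - 105)**2 + s(A)) = (49988 - 2936)*((9 - 105)**2 - 187/165) = 47052*((-96)**2 - 187*1/165) = 47052*(9216 - 17/15) = 47052*(138223/15) = 2167889532/5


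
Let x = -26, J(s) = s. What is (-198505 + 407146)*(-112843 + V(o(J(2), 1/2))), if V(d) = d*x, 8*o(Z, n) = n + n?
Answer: -94177417785/4 ≈ -2.3544e+10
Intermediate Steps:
o(Z, n) = n/4 (o(Z, n) = (n + n)/8 = (2*n)/8 = n/4)
V(d) = -26*d (V(d) = d*(-26) = -26*d)
(-198505 + 407146)*(-112843 + V(o(J(2), 1/2))) = (-198505 + 407146)*(-112843 - 13/(2*2)) = 208641*(-112843 - 13/(2*2)) = 208641*(-112843 - 26*⅛) = 208641*(-112843 - 13/4) = 208641*(-451385/4) = -94177417785/4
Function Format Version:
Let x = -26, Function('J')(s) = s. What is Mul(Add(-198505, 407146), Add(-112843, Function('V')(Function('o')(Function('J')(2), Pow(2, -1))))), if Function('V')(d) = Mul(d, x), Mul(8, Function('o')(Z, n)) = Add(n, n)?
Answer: Rational(-94177417785, 4) ≈ -2.3544e+10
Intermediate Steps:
Function('o')(Z, n) = Mul(Rational(1, 4), n) (Function('o')(Z, n) = Mul(Rational(1, 8), Add(n, n)) = Mul(Rational(1, 8), Mul(2, n)) = Mul(Rational(1, 4), n))
Function('V')(d) = Mul(-26, d) (Function('V')(d) = Mul(d, -26) = Mul(-26, d))
Mul(Add(-198505, 407146), Add(-112843, Function('V')(Function('o')(Function('J')(2), Pow(2, -1))))) = Mul(Add(-198505, 407146), Add(-112843, Mul(-26, Mul(Rational(1, 4), Pow(2, -1))))) = Mul(208641, Add(-112843, Mul(-26, Mul(Rational(1, 4), Rational(1, 2))))) = Mul(208641, Add(-112843, Mul(-26, Rational(1, 8)))) = Mul(208641, Add(-112843, Rational(-13, 4))) = Mul(208641, Rational(-451385, 4)) = Rational(-94177417785, 4)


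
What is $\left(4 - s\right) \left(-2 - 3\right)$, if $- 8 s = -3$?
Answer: $- \frac{145}{8} \approx -18.125$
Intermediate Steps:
$s = \frac{3}{8}$ ($s = \left(- \frac{1}{8}\right) \left(-3\right) = \frac{3}{8} \approx 0.375$)
$\left(4 - s\right) \left(-2 - 3\right) = \left(4 - \frac{3}{8}\right) \left(-2 - 3\right) = \left(4 - \frac{3}{8}\right) \left(-2 + \left(-6 + 3\right)\right) = \frac{29 \left(-2 - 3\right)}{8} = \frac{29}{8} \left(-5\right) = - \frac{145}{8}$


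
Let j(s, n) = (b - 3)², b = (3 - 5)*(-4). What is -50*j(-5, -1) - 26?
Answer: -1276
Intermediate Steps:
b = 8 (b = -2*(-4) = 8)
j(s, n) = 25 (j(s, n) = (8 - 3)² = 5² = 25)
-50*j(-5, -1) - 26 = -50*25 - 26 = -1250 - 26 = -1276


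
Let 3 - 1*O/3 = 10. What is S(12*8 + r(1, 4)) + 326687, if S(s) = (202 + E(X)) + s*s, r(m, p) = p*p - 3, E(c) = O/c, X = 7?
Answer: 338767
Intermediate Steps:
O = -21 (O = 9 - 3*10 = 9 - 30 = -21)
E(c) = -21/c
r(m, p) = -3 + p**2 (r(m, p) = p**2 - 3 = -3 + p**2)
S(s) = 199 + s**2 (S(s) = (202 - 21/7) + s*s = (202 - 21*1/7) + s**2 = (202 - 3) + s**2 = 199 + s**2)
S(12*8 + r(1, 4)) + 326687 = (199 + (12*8 + (-3 + 4**2))**2) + 326687 = (199 + (96 + (-3 + 16))**2) + 326687 = (199 + (96 + 13)**2) + 326687 = (199 + 109**2) + 326687 = (199 + 11881) + 326687 = 12080 + 326687 = 338767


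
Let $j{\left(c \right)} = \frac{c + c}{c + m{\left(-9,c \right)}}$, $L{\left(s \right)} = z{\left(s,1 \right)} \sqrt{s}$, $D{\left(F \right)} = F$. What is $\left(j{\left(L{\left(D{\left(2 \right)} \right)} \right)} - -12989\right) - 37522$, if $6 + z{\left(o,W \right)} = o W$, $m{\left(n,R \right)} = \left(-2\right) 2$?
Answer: $-24529 - 2 \sqrt{2} \approx -24532.0$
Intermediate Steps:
$m{\left(n,R \right)} = -4$
$z{\left(o,W \right)} = -6 + W o$ ($z{\left(o,W \right)} = -6 + o W = -6 + W o$)
$L{\left(s \right)} = \sqrt{s} \left(-6 + s\right)$ ($L{\left(s \right)} = \left(-6 + 1 s\right) \sqrt{s} = \left(-6 + s\right) \sqrt{s} = \sqrt{s} \left(-6 + s\right)$)
$j{\left(c \right)} = \frac{2 c}{-4 + c}$ ($j{\left(c \right)} = \frac{c + c}{c - 4} = \frac{2 c}{-4 + c}$)
$\left(j{\left(L{\left(D{\left(2 \right)} \right)} \right)} - -12989\right) - 37522 = \left(\frac{2 \sqrt{2} \left(-6 + 2\right)}{-4 + \sqrt{2} \left(-6 + 2\right)} - -12989\right) - 37522 = \left(\frac{2 \sqrt{2} \left(-4\right)}{-4 + \sqrt{2} \left(-4\right)} + 12989\right) - 37522 = \left(\frac{2 \left(- 4 \sqrt{2}\right)}{-4 - 4 \sqrt{2}} + 12989\right) - 37522 = \left(- \frac{8 \sqrt{2}}{-4 - 4 \sqrt{2}} + 12989\right) - 37522 = \left(12989 - \frac{8 \sqrt{2}}{-4 - 4 \sqrt{2}}\right) - 37522 = -24533 - \frac{8 \sqrt{2}}{-4 - 4 \sqrt{2}}$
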